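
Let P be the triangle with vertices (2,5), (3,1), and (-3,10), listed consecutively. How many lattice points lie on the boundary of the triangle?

9

Along each edge there are gcd(|Δx|,|Δy|)+1 lattice points, so counting each shared vertex once the boundary has gcd(1,4) + gcd(6,9) + gcd(5,5) = 1+3+5 = 9.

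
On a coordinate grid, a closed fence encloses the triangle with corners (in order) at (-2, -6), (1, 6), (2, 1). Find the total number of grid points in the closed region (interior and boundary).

17

By the shoelace formula, twice the signed area is |((-2)·6 − 1·(-6)) + (1·1 − 2·6) + (2·(-6) − (-2)·1)| = 27, so the area is 13.5.
Summing gcd(|Δx|,|Δy|) over the edges gives the boundary count: gcd(3,12) + gcd(1,5) + gcd(4,7) = 3+1+1 = 5.
Pick's theorem gives I = A − B/2 + 1 = 13.5 − 5/2 + 1 = 12, so the closed region contains I + B = 12 + 5 = 17 lattice points.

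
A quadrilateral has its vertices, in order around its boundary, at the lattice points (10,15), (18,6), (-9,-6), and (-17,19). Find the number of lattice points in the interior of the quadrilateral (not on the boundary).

489

By the shoelace formula, twice the signed area is |(10·6 − 18·15) + (18·(-6) − (-9)·6) + ((-9)·19 − (-17)·(-6)) + ((-17)·15 − 10·19)| = 982, so the area is 491.
The number of boundary lattice points is Σ gcd(|Δx|,|Δy|) = gcd(8,9) + gcd(27,12) + gcd(8,25) + gcd(27,4) = 1+3+1+1 = 6.
By Pick's theorem A = I + B/2 − 1, so I = 491 − 6/2 + 1 = 489.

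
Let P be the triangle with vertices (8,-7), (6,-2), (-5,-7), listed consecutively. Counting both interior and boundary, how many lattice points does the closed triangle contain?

41

Using the shoelace formula, 2A = |[8·(-2) − 6·(-7)] + [6·(-7) − (-5)·(-2)] + [(-5)·(-7) − 8·(-7)]| = 65, so the area is 32.5.
The number of boundary lattice points is Σ gcd(|Δx|,|Δy|) = gcd(2,5) + gcd(11,5) + gcd(13,0) = 1+1+13 = 15.
Pick's theorem gives I = A − B/2 + 1 = 32.5 − 15/2 + 1 = 26, so the closed region contains I + B = 26 + 15 = 41 lattice points.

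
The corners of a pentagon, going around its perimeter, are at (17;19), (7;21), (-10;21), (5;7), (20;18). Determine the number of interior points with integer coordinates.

By the shoelace formula, twice the signed area is |(17·21 − 7·19) + (7·21 − (-10)·21) + ((-10)·7 − 5·21) + (5·18 − 20·7) + (20·19 − 17·18)| = 430, so the area is 215.
The number of boundary lattice points is Σ gcd(|Δx|,|Δy|) = gcd(10,2) + gcd(17,0) + gcd(15,14) + gcd(15,11) + gcd(3,1) = 2+17+1+1+1 = 22.
By Pick's theorem A = I + B/2 − 1, so I = 215 − 22/2 + 1 = 205.

205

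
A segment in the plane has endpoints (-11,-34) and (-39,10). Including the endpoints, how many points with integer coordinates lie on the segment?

5

The number of lattice points on a segment between lattice points is gcd(|Δx|,|Δy|) + 1 = gcd(28,44) + 1 = 4 + 1 = 5.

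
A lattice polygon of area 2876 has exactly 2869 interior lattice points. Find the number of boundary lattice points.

Pick's theorem gives A = I + B/2 − 1, so B = 2(A − I + 1) = 2(2876 − 2869 + 1) = 16.

16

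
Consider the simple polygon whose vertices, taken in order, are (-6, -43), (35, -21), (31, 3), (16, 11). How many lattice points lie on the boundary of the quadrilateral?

8

The number of boundary lattice points is Σ gcd(|Δx|,|Δy|) = gcd(41,22) + gcd(4,24) + gcd(15,8) + gcd(22,54) = 1+4+1+2 = 8.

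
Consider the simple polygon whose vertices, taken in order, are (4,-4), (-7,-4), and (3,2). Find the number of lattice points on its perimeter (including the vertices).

14

Summing gcd(|Δx|,|Δy|) over the edges gives the boundary count: gcd(11,0) + gcd(10,6) + gcd(1,6) = 11+2+1 = 14.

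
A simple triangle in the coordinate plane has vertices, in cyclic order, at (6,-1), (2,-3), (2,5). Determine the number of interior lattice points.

11

By the shoelace formula, twice the signed area is |(6·(-3) − 2·(-1)) + (2·5 − 2·(-3)) + (2·(-1) − 6·5)| = 32, so the area is 16.
The number of boundary lattice points is Σ gcd(|Δx|,|Δy|) = gcd(4,2) + gcd(0,8) + gcd(4,6) = 2+8+2 = 12.
By Pick's theorem A = I + B/2 − 1, so I = 16 − 12/2 + 1 = 11.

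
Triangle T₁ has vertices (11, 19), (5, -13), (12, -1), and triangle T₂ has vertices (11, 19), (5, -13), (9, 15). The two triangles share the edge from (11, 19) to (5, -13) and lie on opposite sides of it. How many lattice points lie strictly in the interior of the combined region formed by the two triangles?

The union is the simple quadrilateral with vertices (11, 19), (12, -1), (5, -13), (9, 15) in order.
The shoelace formula gives twice the area as |[11·(-1) − 12·19] + [12·(-13) − 5·(-1)] + [5·15 − 9·(-13)] + [9·19 − 11·15]| = 192, so the area is 96.
The number of boundary lattice points is Σ gcd(|Δx|,|Δy|) = gcd(1,20) + gcd(7,12) + gcd(4,28) + gcd(2,4) = 1+1+4+2 = 8.
By Pick's theorem I = A − B/2 + 1 = 96 − 8/2 + 1 = 93.

93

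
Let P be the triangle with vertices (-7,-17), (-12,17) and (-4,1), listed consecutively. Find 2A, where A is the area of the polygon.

192

Using the shoelace formula, 2A = |[(-7)·17 − (-12)·(-17)] + [(-12)·1 − (-4)·17] + [(-4)·(-17) − (-7)·1]| = 192, so the area is 96.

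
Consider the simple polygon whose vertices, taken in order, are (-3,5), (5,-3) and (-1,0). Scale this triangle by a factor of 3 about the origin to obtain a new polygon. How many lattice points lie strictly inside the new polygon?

91

By the shoelace formula, twice the signed area is |[(-3)·(-3) − 5·5] + [5·0 − (-1)·(-3)] + [(-1)·5 − (-3)·0]| = 24, so the area is 12.
The number of boundary lattice points is Σ gcd(|Δx|,|Δy|) = gcd(8,8) + gcd(6,3) + gcd(2,5) = 8+3+1 = 12.
Scaling by 3 multiplies the area by 3² = 9 (so the new area is 108) and multiplies the boundary lattice-point count by 3, giving 36.
By Pick's theorem, the interior count of the dilated polygon is 108 − 36/2 + 1 = 91.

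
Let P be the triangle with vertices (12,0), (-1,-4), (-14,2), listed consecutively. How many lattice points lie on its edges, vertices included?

4

Along each edge there are gcd(|Δx|,|Δy|)+1 lattice points, so counting each shared vertex once the boundary has gcd(13,4) + gcd(13,6) + gcd(26,2) = 1+1+2 = 4.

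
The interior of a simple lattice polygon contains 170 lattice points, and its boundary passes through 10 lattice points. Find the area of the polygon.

Pick's theorem states A = I + B/2 − 1, so A = 170 + 10/2 − 1 = 174.

174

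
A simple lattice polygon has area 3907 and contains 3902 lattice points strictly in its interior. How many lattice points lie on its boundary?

12

Pick's theorem gives A = I + B/2 − 1, so B = 2(A − I + 1) = 2(3907 − 3902 + 1) = 12.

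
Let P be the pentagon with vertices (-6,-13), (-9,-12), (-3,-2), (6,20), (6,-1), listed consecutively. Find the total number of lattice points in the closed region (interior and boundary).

By the shoelace formula, twice the signed area is |[(-6)·(-12) − (-9)·(-13)] + [(-9)·(-2) − (-3)·(-12)] + [(-3)·20 − 6·(-2)] + [6·(-1) − 6·20] + [6·(-13) − (-6)·(-1)]| = 321, so the area is 160.5.
Along each edge there are gcd(|Δx|,|Δy|)+1 lattice points, so counting each shared vertex once the boundary has gcd(3,1) + gcd(6,10) + gcd(9,22) + gcd(0,21) + gcd(12,12) = 1+2+1+21+12 = 37.
Pick's theorem gives I = A − B/2 + 1 = 160.5 − 37/2 + 1 = 143, so the closed region contains I + B = 143 + 37 = 180 lattice points.

180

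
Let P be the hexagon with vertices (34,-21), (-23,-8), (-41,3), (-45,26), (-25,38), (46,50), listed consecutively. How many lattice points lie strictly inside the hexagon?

4400

By the shoelace formula, twice the signed area is |[34·(-8) − (-23)·(-21)] + [(-23)·3 − (-41)·(-8)] + [(-41)·26 − (-45)·3] + [(-45)·38 − (-25)·26] + [(-25)·50 − 46·38] + [46·(-21) − 34·50]| = 8807, so the area is 8807/2.
Summing gcd(|Δx|,|Δy|) over the edges gives the boundary count: gcd(57,13) + gcd(18,11) + gcd(4,23) + gcd(20,12) + gcd(71,12) + gcd(12,71) = 1+1+1+4+1+1 = 9.
Pick's theorem gives I = A − B/2 + 1 = 8807/2 − 9/2 + 1 = 4400.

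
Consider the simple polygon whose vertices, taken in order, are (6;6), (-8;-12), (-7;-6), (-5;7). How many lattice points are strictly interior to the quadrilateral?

By the shoelace formula, twice the signed area is |[6·(-12) − (-8)·6] + [(-8)·(-6) − (-7)·(-12)] + [(-7)·7 − (-5)·(-6)] + [(-5)·6 − 6·7]| = 211, so the area is 211/2.
The number of boundary lattice points is Σ gcd(|Δx|,|Δy|) = gcd(14,18) + gcd(1,6) + gcd(2,13) + gcd(11,1) = 2+1+1+1 = 5.
Pick's theorem gives I = A − B/2 + 1 = 211/2 − 5/2 + 1 = 104.

104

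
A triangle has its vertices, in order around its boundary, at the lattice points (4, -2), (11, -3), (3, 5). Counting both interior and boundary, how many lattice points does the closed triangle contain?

Using the shoelace formula, 2A = |[4·(-3) − 11·(-2)] + [11·5 − 3·(-3)] + [3·(-2) − 4·5]| = 48, so the area is 24.
Along each edge there are gcd(|Δx|,|Δy|)+1 lattice points, so counting each shared vertex once the boundary has gcd(7,1) + gcd(8,8) + gcd(1,7) = 1+8+1 = 10.
Pick's theorem gives I = A − B/2 + 1 = 24 − 10/2 + 1 = 20, so the closed region contains I + B = 20 + 10 = 30 lattice points.

30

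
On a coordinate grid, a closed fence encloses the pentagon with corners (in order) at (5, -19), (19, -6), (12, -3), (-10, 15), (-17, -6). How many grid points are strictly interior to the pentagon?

577

By the shoelace formula, twice the signed area is |(5·(-6) − 19·(-19)) + (19·(-3) − 12·(-6)) + (12·15 − (-10)·(-3)) + ((-10)·(-6) − (-17)·15) + ((-17)·(-19) − 5·(-6))| = 1164, so the area is 582.
Along each edge there are gcd(|Δx|,|Δy|)+1 lattice points, so counting each shared vertex once the boundary has gcd(14,13) + gcd(7,3) + gcd(22,18) + gcd(7,21) + gcd(22,13) = 1+1+2+7+1 = 12.
Pick's theorem gives I = A − B/2 + 1 = 582 − 12/2 + 1 = 577.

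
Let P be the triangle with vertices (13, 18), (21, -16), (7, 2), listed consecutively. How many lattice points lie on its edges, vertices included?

Along each edge there are gcd(|Δx|,|Δy|)+1 lattice points, so counting each shared vertex once the boundary has gcd(8,34) + gcd(14,18) + gcd(6,16) = 2+2+2 = 6.

6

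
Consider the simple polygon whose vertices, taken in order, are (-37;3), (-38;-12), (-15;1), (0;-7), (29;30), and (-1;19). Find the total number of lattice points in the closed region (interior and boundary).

Using the shoelace formula, 2A = |((-37)·(-12) − (-38)·3) + ((-38)·1 − (-15)·(-12)) + ((-15)·(-7) − 0·1) + (0·30 − 29·(-7)) + (29·19 − (-1)·30) + ((-1)·3 − (-37)·19)| = 1929, so the area is 964.5.
Along each edge there are gcd(|Δx|,|Δy|)+1 lattice points, so counting each shared vertex once the boundary has gcd(1,15) + gcd(23,13) + gcd(15,8) + gcd(29,37) + gcd(30,11) + gcd(36,16) = 1+1+1+1+1+4 = 9.
Pick's theorem gives I = A − B/2 + 1 = 964.5 − 9/2 + 1 = 961, so the closed region contains I + B = 961 + 9 = 970 lattice points.

970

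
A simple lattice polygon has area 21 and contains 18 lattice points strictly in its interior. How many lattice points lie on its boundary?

8

Pick's theorem gives A = I + B/2 − 1, so B = 2(A − I + 1) = 2(21 − 18 + 1) = 8.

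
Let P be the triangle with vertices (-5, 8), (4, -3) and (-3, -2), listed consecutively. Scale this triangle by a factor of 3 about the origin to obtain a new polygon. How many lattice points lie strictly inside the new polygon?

The shoelace formula gives twice the area as |[(-5)·(-3) − 4·8] + [4·(-2) − (-3)·(-3)] + [(-3)·8 − (-5)·(-2)]| = 68, so the area is 34.
Summing gcd(|Δx|,|Δy|) over the edges gives the boundary count: gcd(9,11) + gcd(7,1) + gcd(2,10) = 1+1+2 = 4.
Scaling by 3 multiplies the area by 3² = 9 (so the new area is 306) and multiplies the boundary lattice-point count by 3, giving 12.
By Pick's theorem, the interior count of the dilated polygon is 306 − 12/2 + 1 = 301.

301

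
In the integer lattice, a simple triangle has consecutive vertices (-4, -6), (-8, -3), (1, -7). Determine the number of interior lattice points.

5

By the shoelace formula, twice the signed area is |[(-4)·(-3) − (-8)·(-6)] + [(-8)·(-7) − 1·(-3)] + [1·(-6) − (-4)·(-7)]| = 11, so the area is 5.5.
The number of boundary lattice points is Σ gcd(|Δx|,|Δy|) = gcd(4,3) + gcd(9,4) + gcd(5,1) = 1+1+1 = 3.
By Pick's theorem A = I + B/2 − 1, so I = 5.5 − 3/2 + 1 = 5.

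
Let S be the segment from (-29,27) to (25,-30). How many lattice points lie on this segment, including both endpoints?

The number of lattice points on a segment between lattice points is gcd(|Δx|,|Δy|) + 1 = gcd(54,57) + 1 = 3 + 1 = 4.

4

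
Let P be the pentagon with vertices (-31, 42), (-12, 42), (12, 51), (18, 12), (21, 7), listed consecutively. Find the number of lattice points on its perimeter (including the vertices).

27

Summing gcd(|Δx|,|Δy|) over the edges gives the boundary count: gcd(19,0) + gcd(24,9) + gcd(6,39) + gcd(3,5) + gcd(52,35) = 19+3+3+1+1 = 27.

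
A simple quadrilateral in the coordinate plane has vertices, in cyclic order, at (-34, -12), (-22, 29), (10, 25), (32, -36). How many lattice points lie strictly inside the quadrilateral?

The shoelace formula gives twice the area as |((-34)·29 − (-22)·(-12)) + ((-22)·25 − 10·29) + (10·(-36) − 32·25) + (32·(-12) − (-34)·(-36))| = 4858, so the area is 2429.
Summing gcd(|Δx|,|Δy|) over the edges gives the boundary count: gcd(12,41) + gcd(32,4) + gcd(22,61) + gcd(66,24) = 1+4+1+6 = 12.
Pick's theorem gives I = A − B/2 + 1 = 2429 − 12/2 + 1 = 2424.

2424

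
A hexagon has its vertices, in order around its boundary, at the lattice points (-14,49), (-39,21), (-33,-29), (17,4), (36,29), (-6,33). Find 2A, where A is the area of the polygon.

5681

The shoelace formula gives twice the area as |((-14)·21 − (-39)·49) + ((-39)·(-29) − (-33)·21) + ((-33)·4 − 17·(-29)) + (17·29 − 36·4) + (36·33 − (-6)·29) + ((-6)·49 − (-14)·33)| = 5681, so the area is 5681/2.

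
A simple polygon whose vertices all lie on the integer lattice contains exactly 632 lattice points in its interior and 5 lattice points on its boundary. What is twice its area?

1267

By Pick's theorem, A = I + B/2 − 1 = 632 + 5/2 − 1 = 1267/2.
Hence 2A = 1267.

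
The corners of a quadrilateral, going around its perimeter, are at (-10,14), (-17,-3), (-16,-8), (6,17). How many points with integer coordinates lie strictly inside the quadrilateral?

Using the shoelace formula, 2A = |[(-10)·(-3) − (-17)·14] + [(-17)·(-8) − (-16)·(-3)] + [(-16)·17 − 6·(-8)] + [6·14 − (-10)·17]| = 386, so the area is 193.
The number of boundary lattice points is Σ gcd(|Δx|,|Δy|) = gcd(7,17) + gcd(1,5) + gcd(22,25) + gcd(16,3) = 1+1+1+1 = 4.
Pick's theorem gives I = A − B/2 + 1 = 193 − 4/2 + 1 = 192.

192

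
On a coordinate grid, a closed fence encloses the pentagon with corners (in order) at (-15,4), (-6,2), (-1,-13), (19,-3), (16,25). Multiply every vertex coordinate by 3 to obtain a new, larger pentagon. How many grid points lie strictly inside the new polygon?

5761

The shoelace formula gives twice the area as |[(-15)·2 − (-6)·4] + [(-6)·(-13) − (-1)·2] + [(-1)·(-3) − 19·(-13)] + [19·25 − 16·(-3)] + [16·4 − (-15)·25]| = 1286, so the area is 643.
Summing gcd(|Δx|,|Δy|) over the edges gives the boundary count: gcd(9,2) + gcd(5,15) + gcd(20,10) + gcd(3,28) + gcd(31,21) = 1+5+10+1+1 = 18.
Scaling by 3 multiplies the area by 3² = 9 (so the new area is 5787) and multiplies the boundary lattice-point count by 3, giving 54.
By Pick's theorem, the interior count of the dilated polygon is 5787 − 54/2 + 1 = 5761.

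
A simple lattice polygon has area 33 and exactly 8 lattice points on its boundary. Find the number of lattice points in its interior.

Pick's theorem A = I + B/2 − 1 rearranges to I = A − B/2 + 1 = 33 − 8/2 + 1 = 30.

30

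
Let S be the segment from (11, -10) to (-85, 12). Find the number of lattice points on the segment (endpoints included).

3

The number of lattice points on a segment between lattice points is gcd(|Δx|,|Δy|) + 1 = gcd(96,22) + 1 = 2 + 1 = 3.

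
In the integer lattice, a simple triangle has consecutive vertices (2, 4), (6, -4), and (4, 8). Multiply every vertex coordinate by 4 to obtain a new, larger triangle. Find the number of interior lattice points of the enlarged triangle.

241

The shoelace formula gives twice the area as |[2·(-4) − 6·4] + [6·8 − 4·(-4)] + [4·4 − 2·8]| = 32, so the area is 16.
The number of boundary lattice points is Σ gcd(|Δx|,|Δy|) = gcd(4,8) + gcd(2,12) + gcd(2,4) = 4+2+2 = 8.
Scaling by 4 multiplies the area by 4² = 16 (so the new area is 256) and multiplies the boundary lattice-point count by 4, giving 32.
By Pick's theorem, the interior count of the dilated polygon is 256 − 32/2 + 1 = 241.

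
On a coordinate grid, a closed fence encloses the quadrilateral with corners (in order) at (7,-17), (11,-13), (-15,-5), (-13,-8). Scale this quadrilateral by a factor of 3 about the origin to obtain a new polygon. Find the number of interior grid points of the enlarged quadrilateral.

Using the shoelace formula, 2A = |[7·(-13) − 11·(-17)] + [11·(-5) − (-15)·(-13)] + [(-15)·(-8) − (-13)·(-5)] + [(-13)·(-17) − 7·(-8)]| = 178, so the area is 89.
Summing gcd(|Δx|,|Δy|) over the edges gives the boundary count: gcd(4,4) + gcd(26,8) + gcd(2,3) + gcd(20,9) = 4+2+1+1 = 8.
Scaling by 3 multiplies the area by 3² = 9 (so the new area is 801) and multiplies the boundary lattice-point count by 3, giving 24.
By Pick's theorem, the interior count of the dilated polygon is 801 − 24/2 + 1 = 790.

790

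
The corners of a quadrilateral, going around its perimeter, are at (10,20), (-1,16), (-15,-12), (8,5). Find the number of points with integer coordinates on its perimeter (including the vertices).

17

Along each edge there are gcd(|Δx|,|Δy|)+1 lattice points, so counting each shared vertex once the boundary has gcd(11,4) + gcd(14,28) + gcd(23,17) + gcd(2,15) = 1+14+1+1 = 17.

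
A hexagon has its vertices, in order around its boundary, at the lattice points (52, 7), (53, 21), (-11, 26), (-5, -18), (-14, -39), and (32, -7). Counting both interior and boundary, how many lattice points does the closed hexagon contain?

Using the shoelace formula, 2A = |[52·21 − 53·7] + [53·26 − (-11)·21] + [(-11)·(-18) − (-5)·26] + [(-5)·(-39) − (-14)·(-18)] + [(-14)·(-7) − 32·(-39)] + [32·7 − 52·(-7)]| = 4535, so the area is 4535/2.
Summing gcd(|Δx|,|Δy|) over the edges gives the boundary count: gcd(1,14) + gcd(64,5) + gcd(6,44) + gcd(9,21) + gcd(46,32) + gcd(20,14) = 1+1+2+3+2+2 = 11.
Pick's theorem gives I = A − B/2 + 1 = 4535/2 − 11/2 + 1 = 2263, so the closed region contains I + B = 2263 + 11 = 2274 lattice points.

2274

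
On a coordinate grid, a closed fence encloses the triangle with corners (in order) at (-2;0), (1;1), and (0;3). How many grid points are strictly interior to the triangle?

Using the shoelace formula, 2A = |[(-2)·1 − 1·0] + [1·3 − 0·1] + [0·0 − (-2)·3]| = 7, so the area is 7/2.
Summing gcd(|Δx|,|Δy|) over the edges gives the boundary count: gcd(3,1) + gcd(1,2) + gcd(2,3) = 1+1+1 = 3.
Pick's theorem gives I = A − B/2 + 1 = 7/2 − 3/2 + 1 = 3.

3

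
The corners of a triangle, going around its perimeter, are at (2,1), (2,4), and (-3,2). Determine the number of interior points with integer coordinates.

By the shoelace formula, twice the signed area is |(2·4 − 2·1) + (2·2 − (-3)·4) + ((-3)·1 − 2·2)| = 15, so the area is 15/2.
The number of boundary lattice points is Σ gcd(|Δx|,|Δy|) = gcd(0,3) + gcd(5,2) + gcd(5,1) = 3+1+1 = 5.
By Pick's theorem A = I + B/2 − 1, so I = 15/2 − 5/2 + 1 = 6.

6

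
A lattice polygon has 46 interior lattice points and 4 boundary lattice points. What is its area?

By Pick's theorem, A = I + B/2 − 1 = 46 + 4/2 − 1 = 47.

47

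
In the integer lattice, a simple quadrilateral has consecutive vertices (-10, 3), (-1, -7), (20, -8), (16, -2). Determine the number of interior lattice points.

The shoelace formula gives twice the area as |((-10)·(-7) − (-1)·3) + ((-1)·(-8) − 20·(-7)) + (20·(-2) − 16·(-8)) + (16·3 − (-10)·(-2))| = 337, so the area is 168.5.
Along each edge there are gcd(|Δx|,|Δy|)+1 lattice points, so counting each shared vertex once the boundary has gcd(9,10) + gcd(21,1) + gcd(4,6) + gcd(26,5) = 1+1+2+1 = 5.
By Pick's theorem A = I + B/2 − 1, so I = 168.5 − 5/2 + 1 = 167.

167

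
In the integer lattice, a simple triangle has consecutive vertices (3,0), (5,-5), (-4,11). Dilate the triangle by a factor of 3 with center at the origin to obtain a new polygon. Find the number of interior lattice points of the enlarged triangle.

The shoelace formula gives twice the area as |[3·(-5) − 5·0] + [5·11 − (-4)·(-5)] + [(-4)·0 − 3·11]| = 13, so the area is 13/2.
Along each edge there are gcd(|Δx|,|Δy|)+1 lattice points, so counting each shared vertex once the boundary has gcd(2,5) + gcd(9,16) + gcd(7,11) = 1+1+1 = 3.
Scaling by 3 multiplies the area by 3² = 9 (so the new area is 117/2) and multiplies the boundary lattice-point count by 3, giving 9.
By Pick's theorem, the interior count of the dilated polygon is 117/2 − 9/2 + 1 = 55.

55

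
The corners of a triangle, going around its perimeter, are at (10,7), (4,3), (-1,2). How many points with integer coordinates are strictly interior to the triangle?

By the shoelace formula, twice the signed area is |(10·3 − 4·7) + (4·2 − (-1)·3) + ((-1)·7 − 10·2)| = 14, so the area is 7.
Along each edge there are gcd(|Δx|,|Δy|)+1 lattice points, so counting each shared vertex once the boundary has gcd(6,4) + gcd(5,1) + gcd(11,5) = 2+1+1 = 4.
Pick's theorem gives I = A − B/2 + 1 = 7 − 4/2 + 1 = 6.

6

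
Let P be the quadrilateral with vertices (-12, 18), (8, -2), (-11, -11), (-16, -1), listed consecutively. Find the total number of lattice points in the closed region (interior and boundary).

362

Using the shoelace formula, 2A = |((-12)·(-2) − 8·18) + (8·(-11) − (-11)·(-2)) + ((-11)·(-1) − (-16)·(-11)) + ((-16)·18 − (-12)·(-1))| = 695, so the area is 695/2.
Along each edge there are gcd(|Δx|,|Δy|)+1 lattice points, so counting each shared vertex once the boundary has gcd(20,20) + gcd(19,9) + gcd(5,10) + gcd(4,19) = 20+1+5+1 = 27.
Pick's theorem gives I = A − B/2 + 1 = 695/2 − 27/2 + 1 = 335, so the closed region contains I + B = 335 + 27 = 362 lattice points.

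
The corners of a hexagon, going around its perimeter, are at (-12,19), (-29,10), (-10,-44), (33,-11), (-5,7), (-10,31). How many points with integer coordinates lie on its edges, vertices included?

8

The number of boundary lattice points is Σ gcd(|Δx|,|Δy|) = gcd(17,9) + gcd(19,54) + gcd(43,33) + gcd(38,18) + gcd(5,24) + gcd(2,12) = 1+1+1+2+1+2 = 8.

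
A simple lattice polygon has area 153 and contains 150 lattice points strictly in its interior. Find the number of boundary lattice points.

8

Pick's theorem gives A = I + B/2 − 1, so B = 2(A − I + 1) = 2(153 − 150 + 1) = 8.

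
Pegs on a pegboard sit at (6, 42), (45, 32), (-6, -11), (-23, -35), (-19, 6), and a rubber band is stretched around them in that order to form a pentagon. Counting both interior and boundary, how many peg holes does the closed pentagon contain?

1844

Using the shoelace formula, 2A = |(6·32 − 45·42) + (45·(-11) − (-6)·32) + ((-6)·(-35) − (-23)·(-11)) + ((-23)·6 − (-19)·(-35)) + ((-19)·42 − 6·6)| = 3681, so the area is 3681/2.
Along each edge there are gcd(|Δx|,|Δy|)+1 lattice points, so counting each shared vertex once the boundary has gcd(39,10) + gcd(51,43) + gcd(17,24) + gcd(4,41) + gcd(25,36) = 1+1+1+1+1 = 5.
Pick's theorem gives I = A − B/2 + 1 = 3681/2 − 5/2 + 1 = 1839, so the closed region contains I + B = 1839 + 5 = 1844 lattice points.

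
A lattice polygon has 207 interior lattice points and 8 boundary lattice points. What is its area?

Pick's theorem states A = I + B/2 − 1, so A = 207 + 8/2 − 1 = 210.

210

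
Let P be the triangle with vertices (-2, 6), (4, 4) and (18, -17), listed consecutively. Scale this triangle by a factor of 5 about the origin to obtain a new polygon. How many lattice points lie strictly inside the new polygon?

1201

The shoelace formula gives twice the area as |((-2)·4 − 4·6) + (4·(-17) − 18·4) + (18·6 − (-2)·(-17))| = 98, so the area is 49.
The number of boundary lattice points is Σ gcd(|Δx|,|Δy|) = gcd(6,2) + gcd(14,21) + gcd(20,23) = 2+7+1 = 10.
Scaling by 5 multiplies the area by 5² = 25 (so the new area is 1225) and multiplies the boundary lattice-point count by 5, giving 50.
By Pick's theorem, the interior count of the dilated polygon is 1225 − 50/2 + 1 = 1201.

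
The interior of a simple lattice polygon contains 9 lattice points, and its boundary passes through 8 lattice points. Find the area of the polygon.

By Pick's theorem, A = I + B/2 − 1 = 9 + 8/2 − 1 = 12.

12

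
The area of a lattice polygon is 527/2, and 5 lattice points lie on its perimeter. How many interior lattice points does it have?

From Pick's theorem, I = A − B/2 + 1 = 527/2 − 5/2 + 1 = 262.

262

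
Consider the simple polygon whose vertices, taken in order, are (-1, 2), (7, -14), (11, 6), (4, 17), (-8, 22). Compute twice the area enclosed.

589

By the shoelace formula, twice the signed area is |[(-1)·(-14) − 7·2] + [7·6 − 11·(-14)] + [11·17 − 4·6] + [4·22 − (-8)·17] + [(-8)·2 − (-1)·22]| = 589, so the area is 294.5.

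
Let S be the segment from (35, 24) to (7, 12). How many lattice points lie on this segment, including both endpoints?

The number of lattice points on a segment between lattice points is gcd(|Δx|,|Δy|) + 1 = gcd(28,12) + 1 = 4 + 1 = 5.

5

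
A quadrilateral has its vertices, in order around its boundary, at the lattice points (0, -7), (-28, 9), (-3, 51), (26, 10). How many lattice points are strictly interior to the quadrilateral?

1565

By the shoelace formula, twice the signed area is |[0·9 − (-28)·(-7)] + [(-28)·51 − (-3)·9] + [(-3)·10 − 26·51] + [26·(-7) − 0·10]| = 3135, so the area is 3135/2.
Summing gcd(|Δx|,|Δy|) over the edges gives the boundary count: gcd(28,16) + gcd(25,42) + gcd(29,41) + gcd(26,17) = 4+1+1+1 = 7.
By Pick's theorem A = I + B/2 − 1, so I = 3135/2 − 7/2 + 1 = 1565.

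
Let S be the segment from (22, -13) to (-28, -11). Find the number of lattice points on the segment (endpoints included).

3

The number of lattice points on a segment between lattice points is gcd(|Δx|,|Δy|) + 1 = gcd(50,2) + 1 = 2 + 1 = 3.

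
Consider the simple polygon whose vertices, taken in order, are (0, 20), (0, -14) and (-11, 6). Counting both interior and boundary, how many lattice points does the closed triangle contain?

206

The shoelace formula gives twice the area as |[0·(-14) − 0·20] + [0·6 − (-11)·(-14)] + [(-11)·20 − 0·6]| = 374, so the area is 187.
The number of boundary lattice points is Σ gcd(|Δx|,|Δy|) = gcd(0,34) + gcd(11,20) + gcd(11,14) = 34+1+1 = 36.
Pick's theorem gives I = A − B/2 + 1 = 187 − 36/2 + 1 = 170, so the closed region contains I + B = 170 + 36 = 206 lattice points.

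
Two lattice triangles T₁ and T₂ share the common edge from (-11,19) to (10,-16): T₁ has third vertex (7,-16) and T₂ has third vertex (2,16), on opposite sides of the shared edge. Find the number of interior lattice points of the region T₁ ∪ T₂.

243

The union is the simple quadrilateral with vertices (-11,19), (7,-16), (10,-16), (2,16) in order.
By the shoelace formula, twice the signed area is |[(-11)·(-16) − 7·19] + [7·(-16) − 10·(-16)] + [10·16 − 2·(-16)] + [2·19 − (-11)·16]| = 497, so the area is 248.5.
Along each edge there are gcd(|Δx|,|Δy|)+1 lattice points, so counting each shared vertex once the boundary has gcd(18,35) + gcd(3,0) + gcd(8,32) + gcd(13,3) = 1+3+8+1 = 13.
By Pick's theorem I = A − B/2 + 1 = 248.5 − 13/2 + 1 = 243.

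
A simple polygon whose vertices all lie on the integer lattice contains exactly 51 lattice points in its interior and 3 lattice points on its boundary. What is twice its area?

By Pick's theorem, A = I + B/2 − 1 = 51 + 3/2 − 1 = 103/2.
Hence 2A = 103.

103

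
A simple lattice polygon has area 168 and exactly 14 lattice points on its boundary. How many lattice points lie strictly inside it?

From Pick's theorem, I = A − B/2 + 1 = 168 − 14/2 + 1 = 162.

162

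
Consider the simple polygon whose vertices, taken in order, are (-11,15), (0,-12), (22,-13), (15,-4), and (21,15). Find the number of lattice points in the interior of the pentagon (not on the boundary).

The shoelace formula gives twice the area as |[(-11)·(-12) − 0·15] + [0·(-13) − 22·(-12)] + [22·(-4) − 15·(-13)] + [15·15 − 21·(-4)] + [21·15 − (-11)·15]| = 1292, so the area is 646.
The number of boundary lattice points is Σ gcd(|Δx|,|Δy|) = gcd(11,27) + gcd(22,1) + gcd(7,9) + gcd(6,19) + gcd(32,0) = 1+1+1+1+32 = 36.
By Pick's theorem A = I + B/2 − 1, so I = 646 − 36/2 + 1 = 629.

629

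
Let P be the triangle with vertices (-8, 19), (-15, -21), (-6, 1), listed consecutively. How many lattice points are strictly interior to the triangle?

Using the shoelace formula, 2A = |[(-8)·(-21) − (-15)·19] + [(-15)·1 − (-6)·(-21)] + [(-6)·19 − (-8)·1]| = 206, so the area is 103.
The number of boundary lattice points is Σ gcd(|Δx|,|Δy|) = gcd(7,40) + gcd(9,22) + gcd(2,18) = 1+1+2 = 4.
Pick's theorem gives I = A − B/2 + 1 = 103 − 4/2 + 1 = 102.

102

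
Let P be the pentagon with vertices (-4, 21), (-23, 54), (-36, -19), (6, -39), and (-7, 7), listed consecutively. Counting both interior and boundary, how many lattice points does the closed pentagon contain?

Using the shoelace formula, 2A = |[(-4)·54 − (-23)·21] + [(-23)·(-19) − (-36)·54] + [(-36)·(-39) − 6·(-19)] + [6·7 − (-7)·(-39)] + [(-7)·21 − (-4)·7]| = 3816, so the area is 1908.
The number of boundary lattice points is Σ gcd(|Δx|,|Δy|) = gcd(19,33) + gcd(13,73) + gcd(42,20) + gcd(13,46) + gcd(3,14) = 1+1+2+1+1 = 6.
Pick's theorem gives I = A − B/2 + 1 = 1908 − 6/2 + 1 = 1906, so the closed region contains I + B = 1906 + 6 = 1912 lattice points.

1912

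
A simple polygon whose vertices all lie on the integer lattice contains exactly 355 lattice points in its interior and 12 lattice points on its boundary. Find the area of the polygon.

Pick's theorem states A = I + B/2 − 1, so A = 355 + 12/2 − 1 = 360.

360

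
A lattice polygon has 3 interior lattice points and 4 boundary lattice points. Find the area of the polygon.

4

Pick's theorem states A = I + B/2 − 1, so A = 3 + 4/2 − 1 = 4.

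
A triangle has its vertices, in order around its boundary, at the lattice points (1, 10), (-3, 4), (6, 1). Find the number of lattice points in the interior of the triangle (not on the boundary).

By the shoelace formula, twice the signed area is |(1·4 − (-3)·10) + ((-3)·1 − 6·4) + (6·10 − 1·1)| = 66, so the area is 33.
The number of boundary lattice points is Σ gcd(|Δx|,|Δy|) = gcd(4,6) + gcd(9,3) + gcd(5,9) = 2+3+1 = 6.
Pick's theorem gives I = A − B/2 + 1 = 33 − 6/2 + 1 = 31.

31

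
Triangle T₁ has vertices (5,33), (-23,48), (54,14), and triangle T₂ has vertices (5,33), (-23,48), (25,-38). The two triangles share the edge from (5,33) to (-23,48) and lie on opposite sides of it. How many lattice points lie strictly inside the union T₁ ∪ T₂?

944

The union is the simple quadrilateral with vertices (5,33), (54,14), (-23,48), (25,-38) in order.
By the shoelace formula, twice the signed area is |[5·14 − 54·33] + [54·48 − (-23)·14] + [(-23)·(-38) − 25·48] + [25·33 − 5·(-38)]| = 1891, so the area is 1891/2.
Along each edge there are gcd(|Δx|,|Δy|)+1 lattice points, so counting each shared vertex once the boundary has gcd(49,19) + gcd(77,34) + gcd(48,86) + gcd(20,71) = 1+1+2+1 = 5.
By Pick's theorem I = A − B/2 + 1 = 1891/2 − 5/2 + 1 = 944.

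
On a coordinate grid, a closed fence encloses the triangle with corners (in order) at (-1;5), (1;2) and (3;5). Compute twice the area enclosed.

12

By the shoelace formula, twice the signed area is |[(-1)·2 − 1·5] + [1·5 − 3·2] + [3·5 − (-1)·5]| = 12, so the area is 6.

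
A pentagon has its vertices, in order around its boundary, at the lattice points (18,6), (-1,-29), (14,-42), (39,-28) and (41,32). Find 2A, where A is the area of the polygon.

3244

Using the shoelace formula, 2A = |(18·(-29) − (-1)·6) + ((-1)·(-42) − 14·(-29)) + (14·(-28) − 39·(-42)) + (39·32 − 41·(-28)) + (41·6 − 18·32)| = 3244, so the area is 1622.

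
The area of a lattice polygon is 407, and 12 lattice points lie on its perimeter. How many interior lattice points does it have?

Pick's theorem A = I + B/2 − 1 rearranges to I = A − B/2 + 1 = 407 − 12/2 + 1 = 402.

402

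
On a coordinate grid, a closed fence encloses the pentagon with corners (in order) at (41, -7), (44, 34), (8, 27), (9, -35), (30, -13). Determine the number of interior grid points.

1674

The shoelace formula gives twice the area as |[41·34 − 44·(-7)] + [44·27 − 8·34] + [8·(-35) − 9·27] + [9·(-13) − 30·(-35)] + [30·(-7) − 41·(-13)]| = 3351, so the area is 1675.5.
The number of boundary lattice points is Σ gcd(|Δx|,|Δy|) = gcd(3,41) + gcd(36,7) + gcd(1,62) + gcd(21,22) + gcd(11,6) = 1+1+1+1+1 = 5.
By Pick's theorem A = I + B/2 − 1, so I = 1675.5 − 5/2 + 1 = 1674.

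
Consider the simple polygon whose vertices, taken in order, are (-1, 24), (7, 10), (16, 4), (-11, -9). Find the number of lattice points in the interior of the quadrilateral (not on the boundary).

339

The shoelace formula gives twice the area as |[(-1)·10 − 7·24] + [7·4 − 16·10] + [16·(-9) − (-11)·4] + [(-11)·24 − (-1)·(-9)]| = 683, so the area is 683/2.
Summing gcd(|Δx|,|Δy|) over the edges gives the boundary count: gcd(8,14) + gcd(9,6) + gcd(27,13) + gcd(10,33) = 2+3+1+1 = 7.
By Pick's theorem A = I + B/2 − 1, so I = 683/2 − 7/2 + 1 = 339.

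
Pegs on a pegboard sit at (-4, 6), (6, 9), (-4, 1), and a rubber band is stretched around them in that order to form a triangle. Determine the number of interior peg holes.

22

Using the shoelace formula, 2A = |[(-4)·9 − 6·6] + [6·1 − (-4)·9] + [(-4)·6 − (-4)·1]| = 50, so the area is 25.
Along each edge there are gcd(|Δx|,|Δy|)+1 lattice points, so counting each shared vertex once the boundary has gcd(10,3) + gcd(10,8) + gcd(0,5) = 1+2+5 = 8.
Pick's theorem gives I = A − B/2 + 1 = 25 − 8/2 + 1 = 22.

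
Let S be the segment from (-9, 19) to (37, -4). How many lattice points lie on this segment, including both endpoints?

The number of lattice points on a segment between lattice points is gcd(|Δx|,|Δy|) + 1 = gcd(46,23) + 1 = 23 + 1 = 24.

24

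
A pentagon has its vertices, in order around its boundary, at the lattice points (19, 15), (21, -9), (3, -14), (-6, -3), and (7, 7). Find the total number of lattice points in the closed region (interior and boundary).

The shoelace formula gives twice the area as |[19·(-9) − 21·15] + [21·(-14) − 3·(-9)] + [3·(-3) − (-6)·(-14)] + [(-6)·7 − 7·(-3)] + [7·15 − 19·7]| = 895, so the area is 895/2.
The number of boundary lattice points is Σ gcd(|Δx|,|Δy|) = gcd(2,24) + gcd(18,5) + gcd(9,11) + gcd(13,10) + gcd(12,8) = 2+1+1+1+4 = 9.
Pick's theorem gives I = A − B/2 + 1 = 895/2 − 9/2 + 1 = 444, so the closed region contains I + B = 444 + 9 = 453 lattice points.

453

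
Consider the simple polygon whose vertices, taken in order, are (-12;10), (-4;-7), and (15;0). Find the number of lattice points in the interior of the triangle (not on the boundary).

By the shoelace formula, twice the signed area is |[(-12)·(-7) − (-4)·10] + [(-4)·0 − 15·(-7)] + [15·10 − (-12)·0]| = 379, so the area is 379/2.
The number of boundary lattice points is Σ gcd(|Δx|,|Δy|) = gcd(8,17) + gcd(19,7) + gcd(27,10) = 1+1+1 = 3.
Pick's theorem gives I = A − B/2 + 1 = 379/2 − 3/2 + 1 = 189.

189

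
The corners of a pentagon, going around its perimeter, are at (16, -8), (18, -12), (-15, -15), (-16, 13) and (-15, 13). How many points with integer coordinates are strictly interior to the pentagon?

By the shoelace formula, twice the signed area is |(16·(-12) − 18·(-8)) + (18·(-15) − (-15)·(-12)) + ((-15)·13 − (-16)·(-15)) + ((-16)·13 − (-15)·13) + ((-15)·(-8) − 16·13)| = 1034, so the area is 517.
Along each edge there are gcd(|Δx|,|Δy|)+1 lattice points, so counting each shared vertex once the boundary has gcd(2,4) + gcd(33,3) + gcd(1,28) + gcd(1,0) + gcd(31,21) = 2+3+1+1+1 = 8.
By Pick's theorem A = I + B/2 − 1, so I = 517 − 8/2 + 1 = 514.

514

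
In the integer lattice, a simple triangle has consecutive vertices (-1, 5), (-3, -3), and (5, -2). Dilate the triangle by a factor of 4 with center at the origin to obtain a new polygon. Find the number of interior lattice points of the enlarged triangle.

Using the shoelace formula, 2A = |((-1)·(-3) − (-3)·5) + ((-3)·(-2) − 5·(-3)) + (5·5 − (-1)·(-2))| = 62, so the area is 31.
Along each edge there are gcd(|Δx|,|Δy|)+1 lattice points, so counting each shared vertex once the boundary has gcd(2,8) + gcd(8,1) + gcd(6,7) = 2+1+1 = 4.
Scaling by 4 multiplies the area by 4² = 16 (so the new area is 496) and multiplies the boundary lattice-point count by 4, giving 16.
By Pick's theorem, the interior count of the dilated polygon is 496 − 16/2 + 1 = 489.

489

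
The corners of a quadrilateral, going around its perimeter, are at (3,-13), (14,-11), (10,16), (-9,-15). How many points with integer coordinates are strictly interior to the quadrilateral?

Using the shoelace formula, 2A = |[3·(-11) − 14·(-13)] + [14·16 − 10·(-11)] + [10·(-15) − (-9)·16] + [(-9)·(-13) − 3·(-15)]| = 639, so the area is 319.5.
Summing gcd(|Δx|,|Δy|) over the edges gives the boundary count: gcd(11,2) + gcd(4,27) + gcd(19,31) + gcd(12,2) = 1+1+1+2 = 5.
Pick's theorem gives I = A − B/2 + 1 = 319.5 − 5/2 + 1 = 318.

318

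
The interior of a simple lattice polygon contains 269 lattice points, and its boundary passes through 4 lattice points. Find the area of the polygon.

270

Pick's theorem states A = I + B/2 − 1, so A = 269 + 4/2 − 1 = 270.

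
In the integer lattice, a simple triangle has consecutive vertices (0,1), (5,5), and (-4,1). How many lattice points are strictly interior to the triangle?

6

The shoelace formula gives twice the area as |[0·5 − 5·1] + [5·1 − (-4)·5] + [(-4)·1 − 0·1]| = 16, so the area is 8.
Summing gcd(|Δx|,|Δy|) over the edges gives the boundary count: gcd(5,4) + gcd(9,4) + gcd(4,0) = 1+1+4 = 6.
Pick's theorem gives I = A − B/2 + 1 = 8 − 6/2 + 1 = 6.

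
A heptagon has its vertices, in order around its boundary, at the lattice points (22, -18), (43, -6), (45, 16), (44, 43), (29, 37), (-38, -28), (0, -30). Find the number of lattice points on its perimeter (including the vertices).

14

Along each edge there are gcd(|Δx|,|Δy|)+1 lattice points, so counting each shared vertex once the boundary has gcd(21,12) + gcd(2,22) + gcd(1,27) + gcd(15,6) + gcd(67,65) + gcd(38,2) + gcd(22,12) = 3+2+1+3+1+2+2 = 14.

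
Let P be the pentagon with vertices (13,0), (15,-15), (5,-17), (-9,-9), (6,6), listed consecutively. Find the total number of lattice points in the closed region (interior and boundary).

The shoelace formula gives twice the area as |[13·(-15) − 15·0] + [15·(-17) − 5·(-15)] + [5·(-9) − (-9)·(-17)] + [(-9)·6 − 6·(-9)] + [6·0 − 13·6]| = 651, so the area is 325.5.
The number of boundary lattice points is Σ gcd(|Δx|,|Δy|) = gcd(2,15) + gcd(10,2) + gcd(14,8) + gcd(15,15) + gcd(7,6) = 1+2+2+15+1 = 21.
Pick's theorem gives I = A − B/2 + 1 = 325.5 − 21/2 + 1 = 316, so the closed region contains I + B = 316 + 21 = 337 lattice points.

337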